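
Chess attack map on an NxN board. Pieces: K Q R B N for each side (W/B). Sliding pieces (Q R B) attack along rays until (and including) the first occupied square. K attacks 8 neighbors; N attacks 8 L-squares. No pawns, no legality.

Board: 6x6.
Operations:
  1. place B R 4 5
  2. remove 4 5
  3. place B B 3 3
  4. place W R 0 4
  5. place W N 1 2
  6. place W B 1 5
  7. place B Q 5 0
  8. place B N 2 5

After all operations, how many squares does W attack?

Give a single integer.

Answer: 14

Derivation:
Op 1: place BR@(4,5)
Op 2: remove (4,5)
Op 3: place BB@(3,3)
Op 4: place WR@(0,4)
Op 5: place WN@(1,2)
Op 6: place WB@(1,5)
Op 7: place BQ@(5,0)
Op 8: place BN@(2,5)
Per-piece attacks for W:
  WR@(0,4): attacks (0,5) (0,3) (0,2) (0,1) (0,0) (1,4) (2,4) (3,4) (4,4) (5,4)
  WN@(1,2): attacks (2,4) (3,3) (0,4) (2,0) (3,1) (0,0)
  WB@(1,5): attacks (2,4) (3,3) (0,4) [ray(1,-1) blocked at (3,3); ray(-1,-1) blocked at (0,4)]
Union (14 distinct): (0,0) (0,1) (0,2) (0,3) (0,4) (0,5) (1,4) (2,0) (2,4) (3,1) (3,3) (3,4) (4,4) (5,4)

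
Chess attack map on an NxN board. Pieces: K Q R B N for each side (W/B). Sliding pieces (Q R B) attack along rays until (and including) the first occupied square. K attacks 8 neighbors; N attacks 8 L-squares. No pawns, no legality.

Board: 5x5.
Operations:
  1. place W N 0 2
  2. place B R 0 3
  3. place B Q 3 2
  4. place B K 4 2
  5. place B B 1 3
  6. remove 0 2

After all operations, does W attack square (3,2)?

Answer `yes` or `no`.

Op 1: place WN@(0,2)
Op 2: place BR@(0,3)
Op 3: place BQ@(3,2)
Op 4: place BK@(4,2)
Op 5: place BB@(1,3)
Op 6: remove (0,2)
Per-piece attacks for W:
W attacks (3,2): no

Answer: no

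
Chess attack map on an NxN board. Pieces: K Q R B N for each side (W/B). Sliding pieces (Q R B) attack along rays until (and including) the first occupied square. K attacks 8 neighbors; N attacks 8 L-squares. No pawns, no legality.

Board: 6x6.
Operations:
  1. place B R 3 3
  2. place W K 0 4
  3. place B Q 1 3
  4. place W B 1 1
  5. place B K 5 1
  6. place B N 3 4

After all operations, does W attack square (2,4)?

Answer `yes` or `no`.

Op 1: place BR@(3,3)
Op 2: place WK@(0,4)
Op 3: place BQ@(1,3)
Op 4: place WB@(1,1)
Op 5: place BK@(5,1)
Op 6: place BN@(3,4)
Per-piece attacks for W:
  WK@(0,4): attacks (0,5) (0,3) (1,4) (1,5) (1,3)
  WB@(1,1): attacks (2,2) (3,3) (2,0) (0,2) (0,0) [ray(1,1) blocked at (3,3)]
W attacks (2,4): no

Answer: no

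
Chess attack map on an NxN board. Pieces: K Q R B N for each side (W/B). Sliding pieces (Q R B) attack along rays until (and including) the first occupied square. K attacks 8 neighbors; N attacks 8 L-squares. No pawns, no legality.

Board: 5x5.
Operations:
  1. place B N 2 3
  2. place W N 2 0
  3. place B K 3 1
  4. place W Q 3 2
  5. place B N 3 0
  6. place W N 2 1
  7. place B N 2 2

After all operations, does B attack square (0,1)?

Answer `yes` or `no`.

Answer: yes

Derivation:
Op 1: place BN@(2,3)
Op 2: place WN@(2,0)
Op 3: place BK@(3,1)
Op 4: place WQ@(3,2)
Op 5: place BN@(3,0)
Op 6: place WN@(2,1)
Op 7: place BN@(2,2)
Per-piece attacks for B:
  BN@(2,2): attacks (3,4) (4,3) (1,4) (0,3) (3,0) (4,1) (1,0) (0,1)
  BN@(2,3): attacks (4,4) (0,4) (3,1) (4,2) (1,1) (0,2)
  BN@(3,0): attacks (4,2) (2,2) (1,1)
  BK@(3,1): attacks (3,2) (3,0) (4,1) (2,1) (4,2) (4,0) (2,2) (2,0)
B attacks (0,1): yes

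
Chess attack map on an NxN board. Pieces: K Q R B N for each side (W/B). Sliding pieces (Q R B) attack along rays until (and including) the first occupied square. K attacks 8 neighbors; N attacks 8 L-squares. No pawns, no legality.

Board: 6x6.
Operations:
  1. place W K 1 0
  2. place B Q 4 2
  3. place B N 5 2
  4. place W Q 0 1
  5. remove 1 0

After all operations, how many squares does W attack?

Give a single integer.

Op 1: place WK@(1,0)
Op 2: place BQ@(4,2)
Op 3: place BN@(5,2)
Op 4: place WQ@(0,1)
Op 5: remove (1,0)
Per-piece attacks for W:
  WQ@(0,1): attacks (0,2) (0,3) (0,4) (0,5) (0,0) (1,1) (2,1) (3,1) (4,1) (5,1) (1,2) (2,3) (3,4) (4,5) (1,0)
Union (15 distinct): (0,0) (0,2) (0,3) (0,4) (0,5) (1,0) (1,1) (1,2) (2,1) (2,3) (3,1) (3,4) (4,1) (4,5) (5,1)

Answer: 15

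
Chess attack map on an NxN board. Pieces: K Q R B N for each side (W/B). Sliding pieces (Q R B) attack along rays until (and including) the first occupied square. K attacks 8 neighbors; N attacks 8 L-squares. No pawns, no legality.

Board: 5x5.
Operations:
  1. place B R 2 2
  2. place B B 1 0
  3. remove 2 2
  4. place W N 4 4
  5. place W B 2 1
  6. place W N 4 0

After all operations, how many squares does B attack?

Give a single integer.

Answer: 2

Derivation:
Op 1: place BR@(2,2)
Op 2: place BB@(1,0)
Op 3: remove (2,2)
Op 4: place WN@(4,4)
Op 5: place WB@(2,1)
Op 6: place WN@(4,0)
Per-piece attacks for B:
  BB@(1,0): attacks (2,1) (0,1) [ray(1,1) blocked at (2,1)]
Union (2 distinct): (0,1) (2,1)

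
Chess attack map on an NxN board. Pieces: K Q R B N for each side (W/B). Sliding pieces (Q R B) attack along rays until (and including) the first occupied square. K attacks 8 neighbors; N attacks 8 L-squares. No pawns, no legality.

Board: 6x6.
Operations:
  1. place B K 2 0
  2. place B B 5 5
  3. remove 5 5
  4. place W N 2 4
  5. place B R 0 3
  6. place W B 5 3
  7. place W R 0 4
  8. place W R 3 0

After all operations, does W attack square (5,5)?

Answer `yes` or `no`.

Answer: no

Derivation:
Op 1: place BK@(2,0)
Op 2: place BB@(5,5)
Op 3: remove (5,5)
Op 4: place WN@(2,4)
Op 5: place BR@(0,3)
Op 6: place WB@(5,3)
Op 7: place WR@(0,4)
Op 8: place WR@(3,0)
Per-piece attacks for W:
  WR@(0,4): attacks (0,5) (0,3) (1,4) (2,4) [ray(0,-1) blocked at (0,3); ray(1,0) blocked at (2,4)]
  WN@(2,4): attacks (4,5) (0,5) (3,2) (4,3) (1,2) (0,3)
  WR@(3,0): attacks (3,1) (3,2) (3,3) (3,4) (3,5) (4,0) (5,0) (2,0) [ray(-1,0) blocked at (2,0)]
  WB@(5,3): attacks (4,4) (3,5) (4,2) (3,1) (2,0) [ray(-1,-1) blocked at (2,0)]
W attacks (5,5): no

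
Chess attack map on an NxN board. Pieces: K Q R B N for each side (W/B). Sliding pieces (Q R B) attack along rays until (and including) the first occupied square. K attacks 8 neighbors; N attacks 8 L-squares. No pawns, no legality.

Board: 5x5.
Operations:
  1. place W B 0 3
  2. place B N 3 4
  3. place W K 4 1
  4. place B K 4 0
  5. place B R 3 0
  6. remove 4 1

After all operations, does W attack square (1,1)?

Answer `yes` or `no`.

Answer: no

Derivation:
Op 1: place WB@(0,3)
Op 2: place BN@(3,4)
Op 3: place WK@(4,1)
Op 4: place BK@(4,0)
Op 5: place BR@(3,0)
Op 6: remove (4,1)
Per-piece attacks for W:
  WB@(0,3): attacks (1,4) (1,2) (2,1) (3,0) [ray(1,-1) blocked at (3,0)]
W attacks (1,1): no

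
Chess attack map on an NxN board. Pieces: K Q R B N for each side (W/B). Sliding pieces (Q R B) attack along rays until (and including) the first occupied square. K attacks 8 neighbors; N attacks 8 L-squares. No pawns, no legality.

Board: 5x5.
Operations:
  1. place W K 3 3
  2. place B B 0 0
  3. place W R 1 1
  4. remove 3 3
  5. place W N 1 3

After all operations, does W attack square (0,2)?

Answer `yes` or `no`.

Answer: no

Derivation:
Op 1: place WK@(3,3)
Op 2: place BB@(0,0)
Op 3: place WR@(1,1)
Op 4: remove (3,3)
Op 5: place WN@(1,3)
Per-piece attacks for W:
  WR@(1,1): attacks (1,2) (1,3) (1,0) (2,1) (3,1) (4,1) (0,1) [ray(0,1) blocked at (1,3)]
  WN@(1,3): attacks (3,4) (2,1) (3,2) (0,1)
W attacks (0,2): no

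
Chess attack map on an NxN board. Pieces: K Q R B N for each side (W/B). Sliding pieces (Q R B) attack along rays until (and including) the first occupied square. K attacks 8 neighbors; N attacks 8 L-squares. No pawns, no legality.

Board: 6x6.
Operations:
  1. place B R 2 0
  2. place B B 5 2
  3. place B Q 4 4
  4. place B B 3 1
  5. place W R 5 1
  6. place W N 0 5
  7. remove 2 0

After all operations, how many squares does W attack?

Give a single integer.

Answer: 6

Derivation:
Op 1: place BR@(2,0)
Op 2: place BB@(5,2)
Op 3: place BQ@(4,4)
Op 4: place BB@(3,1)
Op 5: place WR@(5,1)
Op 6: place WN@(0,5)
Op 7: remove (2,0)
Per-piece attacks for W:
  WN@(0,5): attacks (1,3) (2,4)
  WR@(5,1): attacks (5,2) (5,0) (4,1) (3,1) [ray(0,1) blocked at (5,2); ray(-1,0) blocked at (3,1)]
Union (6 distinct): (1,3) (2,4) (3,1) (4,1) (5,0) (5,2)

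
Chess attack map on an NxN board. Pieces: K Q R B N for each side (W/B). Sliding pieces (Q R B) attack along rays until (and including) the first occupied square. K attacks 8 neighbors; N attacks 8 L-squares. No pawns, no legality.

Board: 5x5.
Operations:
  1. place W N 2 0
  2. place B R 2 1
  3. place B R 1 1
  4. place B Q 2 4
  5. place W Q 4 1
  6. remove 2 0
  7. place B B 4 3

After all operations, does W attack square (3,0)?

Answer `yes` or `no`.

Op 1: place WN@(2,0)
Op 2: place BR@(2,1)
Op 3: place BR@(1,1)
Op 4: place BQ@(2,4)
Op 5: place WQ@(4,1)
Op 6: remove (2,0)
Op 7: place BB@(4,3)
Per-piece attacks for W:
  WQ@(4,1): attacks (4,2) (4,3) (4,0) (3,1) (2,1) (3,2) (2,3) (1,4) (3,0) [ray(0,1) blocked at (4,3); ray(-1,0) blocked at (2,1)]
W attacks (3,0): yes

Answer: yes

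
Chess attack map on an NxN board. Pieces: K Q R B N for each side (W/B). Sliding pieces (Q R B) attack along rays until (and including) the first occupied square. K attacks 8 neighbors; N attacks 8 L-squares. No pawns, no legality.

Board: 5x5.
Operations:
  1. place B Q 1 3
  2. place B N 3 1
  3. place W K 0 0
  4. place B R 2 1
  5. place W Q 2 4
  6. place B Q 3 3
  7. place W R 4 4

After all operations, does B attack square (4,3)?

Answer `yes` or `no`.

Answer: yes

Derivation:
Op 1: place BQ@(1,3)
Op 2: place BN@(3,1)
Op 3: place WK@(0,0)
Op 4: place BR@(2,1)
Op 5: place WQ@(2,4)
Op 6: place BQ@(3,3)
Op 7: place WR@(4,4)
Per-piece attacks for B:
  BQ@(1,3): attacks (1,4) (1,2) (1,1) (1,0) (2,3) (3,3) (0,3) (2,4) (2,2) (3,1) (0,4) (0,2) [ray(1,0) blocked at (3,3); ray(1,1) blocked at (2,4); ray(1,-1) blocked at (3,1)]
  BR@(2,1): attacks (2,2) (2,3) (2,4) (2,0) (3,1) (1,1) (0,1) [ray(0,1) blocked at (2,4); ray(1,0) blocked at (3,1)]
  BN@(3,1): attacks (4,3) (2,3) (1,2) (1,0)
  BQ@(3,3): attacks (3,4) (3,2) (3,1) (4,3) (2,3) (1,3) (4,4) (4,2) (2,4) (2,2) (1,1) (0,0) [ray(0,-1) blocked at (3,1); ray(-1,0) blocked at (1,3); ray(1,1) blocked at (4,4); ray(-1,1) blocked at (2,4); ray(-1,-1) blocked at (0,0)]
B attacks (4,3): yes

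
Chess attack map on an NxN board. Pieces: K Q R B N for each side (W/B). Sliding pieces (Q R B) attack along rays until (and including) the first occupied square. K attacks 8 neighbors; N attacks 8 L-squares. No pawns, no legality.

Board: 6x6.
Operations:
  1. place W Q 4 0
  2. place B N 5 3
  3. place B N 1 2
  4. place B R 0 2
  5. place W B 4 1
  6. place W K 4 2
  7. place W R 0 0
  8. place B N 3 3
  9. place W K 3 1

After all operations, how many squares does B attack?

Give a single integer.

Answer: 19

Derivation:
Op 1: place WQ@(4,0)
Op 2: place BN@(5,3)
Op 3: place BN@(1,2)
Op 4: place BR@(0,2)
Op 5: place WB@(4,1)
Op 6: place WK@(4,2)
Op 7: place WR@(0,0)
Op 8: place BN@(3,3)
Op 9: place WK@(3,1)
Per-piece attacks for B:
  BR@(0,2): attacks (0,3) (0,4) (0,5) (0,1) (0,0) (1,2) [ray(0,-1) blocked at (0,0); ray(1,0) blocked at (1,2)]
  BN@(1,2): attacks (2,4) (3,3) (0,4) (2,0) (3,1) (0,0)
  BN@(3,3): attacks (4,5) (5,4) (2,5) (1,4) (4,1) (5,2) (2,1) (1,2)
  BN@(5,3): attacks (4,5) (3,4) (4,1) (3,2)
Union (19 distinct): (0,0) (0,1) (0,3) (0,4) (0,5) (1,2) (1,4) (2,0) (2,1) (2,4) (2,5) (3,1) (3,2) (3,3) (3,4) (4,1) (4,5) (5,2) (5,4)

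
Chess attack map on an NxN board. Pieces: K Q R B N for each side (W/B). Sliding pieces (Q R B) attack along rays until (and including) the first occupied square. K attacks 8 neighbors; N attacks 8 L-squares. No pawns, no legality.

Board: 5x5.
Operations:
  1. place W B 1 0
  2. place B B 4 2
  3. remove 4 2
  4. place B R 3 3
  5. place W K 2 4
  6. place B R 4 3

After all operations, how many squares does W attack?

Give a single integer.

Op 1: place WB@(1,0)
Op 2: place BB@(4,2)
Op 3: remove (4,2)
Op 4: place BR@(3,3)
Op 5: place WK@(2,4)
Op 6: place BR@(4,3)
Per-piece attacks for W:
  WB@(1,0): attacks (2,1) (3,2) (4,3) (0,1) [ray(1,1) blocked at (4,3)]
  WK@(2,4): attacks (2,3) (3,4) (1,4) (3,3) (1,3)
Union (9 distinct): (0,1) (1,3) (1,4) (2,1) (2,3) (3,2) (3,3) (3,4) (4,3)

Answer: 9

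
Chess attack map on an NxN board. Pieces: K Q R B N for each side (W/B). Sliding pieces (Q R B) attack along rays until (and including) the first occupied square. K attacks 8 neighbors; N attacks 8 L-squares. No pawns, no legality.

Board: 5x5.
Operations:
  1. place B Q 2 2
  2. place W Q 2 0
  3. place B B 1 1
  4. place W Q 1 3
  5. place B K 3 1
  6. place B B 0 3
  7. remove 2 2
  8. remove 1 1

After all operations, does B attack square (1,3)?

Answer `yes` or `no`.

Answer: no

Derivation:
Op 1: place BQ@(2,2)
Op 2: place WQ@(2,0)
Op 3: place BB@(1,1)
Op 4: place WQ@(1,3)
Op 5: place BK@(3,1)
Op 6: place BB@(0,3)
Op 7: remove (2,2)
Op 8: remove (1,1)
Per-piece attacks for B:
  BB@(0,3): attacks (1,4) (1,2) (2,1) (3,0)
  BK@(3,1): attacks (3,2) (3,0) (4,1) (2,1) (4,2) (4,0) (2,2) (2,0)
B attacks (1,3): no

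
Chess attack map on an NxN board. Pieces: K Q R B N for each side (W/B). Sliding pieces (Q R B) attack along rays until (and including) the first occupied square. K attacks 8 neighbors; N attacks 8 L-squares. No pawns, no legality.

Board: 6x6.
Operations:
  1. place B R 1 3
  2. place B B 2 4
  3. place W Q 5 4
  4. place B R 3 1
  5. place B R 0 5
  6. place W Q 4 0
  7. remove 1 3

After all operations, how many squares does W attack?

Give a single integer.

Op 1: place BR@(1,3)
Op 2: place BB@(2,4)
Op 3: place WQ@(5,4)
Op 4: place BR@(3,1)
Op 5: place BR@(0,5)
Op 6: place WQ@(4,0)
Op 7: remove (1,3)
Per-piece attacks for W:
  WQ@(4,0): attacks (4,1) (4,2) (4,3) (4,4) (4,5) (5,0) (3,0) (2,0) (1,0) (0,0) (5,1) (3,1) [ray(-1,1) blocked at (3,1)]
  WQ@(5,4): attacks (5,5) (5,3) (5,2) (5,1) (5,0) (4,4) (3,4) (2,4) (4,5) (4,3) (3,2) (2,1) (1,0) [ray(-1,0) blocked at (2,4)]
Union (19 distinct): (0,0) (1,0) (2,0) (2,1) (2,4) (3,0) (3,1) (3,2) (3,4) (4,1) (4,2) (4,3) (4,4) (4,5) (5,0) (5,1) (5,2) (5,3) (5,5)

Answer: 19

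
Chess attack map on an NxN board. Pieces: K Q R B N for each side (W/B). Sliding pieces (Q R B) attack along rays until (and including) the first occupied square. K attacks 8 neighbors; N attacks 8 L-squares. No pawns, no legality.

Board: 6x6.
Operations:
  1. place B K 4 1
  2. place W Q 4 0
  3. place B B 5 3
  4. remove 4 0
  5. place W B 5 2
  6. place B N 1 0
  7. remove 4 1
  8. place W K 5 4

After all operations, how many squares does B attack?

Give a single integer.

Op 1: place BK@(4,1)
Op 2: place WQ@(4,0)
Op 3: place BB@(5,3)
Op 4: remove (4,0)
Op 5: place WB@(5,2)
Op 6: place BN@(1,0)
Op 7: remove (4,1)
Op 8: place WK@(5,4)
Per-piece attacks for B:
  BN@(1,0): attacks (2,2) (3,1) (0,2)
  BB@(5,3): attacks (4,4) (3,5) (4,2) (3,1) (2,0)
Union (7 distinct): (0,2) (2,0) (2,2) (3,1) (3,5) (4,2) (4,4)

Answer: 7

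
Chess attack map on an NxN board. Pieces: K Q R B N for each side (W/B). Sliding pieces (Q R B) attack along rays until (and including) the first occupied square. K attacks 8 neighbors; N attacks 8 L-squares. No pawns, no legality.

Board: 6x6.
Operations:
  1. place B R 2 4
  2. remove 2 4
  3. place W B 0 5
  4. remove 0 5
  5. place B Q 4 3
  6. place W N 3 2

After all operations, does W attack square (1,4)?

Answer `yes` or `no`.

Op 1: place BR@(2,4)
Op 2: remove (2,4)
Op 3: place WB@(0,5)
Op 4: remove (0,5)
Op 5: place BQ@(4,3)
Op 6: place WN@(3,2)
Per-piece attacks for W:
  WN@(3,2): attacks (4,4) (5,3) (2,4) (1,3) (4,0) (5,1) (2,0) (1,1)
W attacks (1,4): no

Answer: no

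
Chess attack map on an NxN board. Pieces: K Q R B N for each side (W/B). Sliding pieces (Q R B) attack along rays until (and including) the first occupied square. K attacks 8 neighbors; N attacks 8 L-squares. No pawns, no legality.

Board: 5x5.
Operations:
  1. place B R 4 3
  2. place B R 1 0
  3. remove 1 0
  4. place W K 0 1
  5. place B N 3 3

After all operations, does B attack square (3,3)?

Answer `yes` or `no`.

Answer: yes

Derivation:
Op 1: place BR@(4,3)
Op 2: place BR@(1,0)
Op 3: remove (1,0)
Op 4: place WK@(0,1)
Op 5: place BN@(3,3)
Per-piece attacks for B:
  BN@(3,3): attacks (1,4) (4,1) (2,1) (1,2)
  BR@(4,3): attacks (4,4) (4,2) (4,1) (4,0) (3,3) [ray(-1,0) blocked at (3,3)]
B attacks (3,3): yes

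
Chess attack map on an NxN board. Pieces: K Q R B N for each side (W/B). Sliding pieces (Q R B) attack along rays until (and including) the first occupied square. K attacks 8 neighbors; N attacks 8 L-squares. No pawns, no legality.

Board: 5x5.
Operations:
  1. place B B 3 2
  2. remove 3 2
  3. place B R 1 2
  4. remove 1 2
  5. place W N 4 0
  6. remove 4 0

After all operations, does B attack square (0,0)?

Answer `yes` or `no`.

Answer: no

Derivation:
Op 1: place BB@(3,2)
Op 2: remove (3,2)
Op 3: place BR@(1,2)
Op 4: remove (1,2)
Op 5: place WN@(4,0)
Op 6: remove (4,0)
Per-piece attacks for B:
B attacks (0,0): no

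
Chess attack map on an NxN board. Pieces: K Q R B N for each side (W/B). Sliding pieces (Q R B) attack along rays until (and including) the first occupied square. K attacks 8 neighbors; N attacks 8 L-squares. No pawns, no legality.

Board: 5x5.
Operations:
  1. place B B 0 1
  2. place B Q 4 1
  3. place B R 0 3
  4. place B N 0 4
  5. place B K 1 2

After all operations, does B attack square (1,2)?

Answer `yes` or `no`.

Answer: yes

Derivation:
Op 1: place BB@(0,1)
Op 2: place BQ@(4,1)
Op 3: place BR@(0,3)
Op 4: place BN@(0,4)
Op 5: place BK@(1,2)
Per-piece attacks for B:
  BB@(0,1): attacks (1,2) (1,0) [ray(1,1) blocked at (1,2)]
  BR@(0,3): attacks (0,4) (0,2) (0,1) (1,3) (2,3) (3,3) (4,3) [ray(0,1) blocked at (0,4); ray(0,-1) blocked at (0,1)]
  BN@(0,4): attacks (1,2) (2,3)
  BK@(1,2): attacks (1,3) (1,1) (2,2) (0,2) (2,3) (2,1) (0,3) (0,1)
  BQ@(4,1): attacks (4,2) (4,3) (4,4) (4,0) (3,1) (2,1) (1,1) (0,1) (3,2) (2,3) (1,4) (3,0) [ray(-1,0) blocked at (0,1)]
B attacks (1,2): yes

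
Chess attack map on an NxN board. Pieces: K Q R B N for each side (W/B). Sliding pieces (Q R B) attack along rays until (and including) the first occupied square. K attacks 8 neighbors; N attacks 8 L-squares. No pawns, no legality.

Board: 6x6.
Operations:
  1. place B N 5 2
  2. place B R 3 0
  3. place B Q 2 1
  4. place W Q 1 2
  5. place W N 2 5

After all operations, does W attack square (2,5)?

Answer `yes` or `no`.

Answer: no

Derivation:
Op 1: place BN@(5,2)
Op 2: place BR@(3,0)
Op 3: place BQ@(2,1)
Op 4: place WQ@(1,2)
Op 5: place WN@(2,5)
Per-piece attacks for W:
  WQ@(1,2): attacks (1,3) (1,4) (1,5) (1,1) (1,0) (2,2) (3,2) (4,2) (5,2) (0,2) (2,3) (3,4) (4,5) (2,1) (0,3) (0,1) [ray(1,0) blocked at (5,2); ray(1,-1) blocked at (2,1)]
  WN@(2,5): attacks (3,3) (4,4) (1,3) (0,4)
W attacks (2,5): no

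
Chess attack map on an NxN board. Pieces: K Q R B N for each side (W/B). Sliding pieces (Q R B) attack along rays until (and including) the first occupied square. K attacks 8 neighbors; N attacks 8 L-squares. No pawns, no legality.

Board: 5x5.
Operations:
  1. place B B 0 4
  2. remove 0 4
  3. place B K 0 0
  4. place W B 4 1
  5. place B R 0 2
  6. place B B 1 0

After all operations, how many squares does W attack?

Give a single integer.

Op 1: place BB@(0,4)
Op 2: remove (0,4)
Op 3: place BK@(0,0)
Op 4: place WB@(4,1)
Op 5: place BR@(0,2)
Op 6: place BB@(1,0)
Per-piece attacks for W:
  WB@(4,1): attacks (3,2) (2,3) (1,4) (3,0)
Union (4 distinct): (1,4) (2,3) (3,0) (3,2)

Answer: 4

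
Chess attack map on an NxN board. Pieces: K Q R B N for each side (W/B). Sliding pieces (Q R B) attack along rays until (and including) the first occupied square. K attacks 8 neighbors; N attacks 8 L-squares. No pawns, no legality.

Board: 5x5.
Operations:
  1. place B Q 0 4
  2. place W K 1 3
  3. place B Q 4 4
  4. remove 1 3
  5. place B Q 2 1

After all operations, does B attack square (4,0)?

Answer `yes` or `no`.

Op 1: place BQ@(0,4)
Op 2: place WK@(1,3)
Op 3: place BQ@(4,4)
Op 4: remove (1,3)
Op 5: place BQ@(2,1)
Per-piece attacks for B:
  BQ@(0,4): attacks (0,3) (0,2) (0,1) (0,0) (1,4) (2,4) (3,4) (4,4) (1,3) (2,2) (3,1) (4,0) [ray(1,0) blocked at (4,4)]
  BQ@(2,1): attacks (2,2) (2,3) (2,4) (2,0) (3,1) (4,1) (1,1) (0,1) (3,2) (4,3) (3,0) (1,2) (0,3) (1,0)
  BQ@(4,4): attacks (4,3) (4,2) (4,1) (4,0) (3,4) (2,4) (1,4) (0,4) (3,3) (2,2) (1,1) (0,0) [ray(-1,0) blocked at (0,4)]
B attacks (4,0): yes

Answer: yes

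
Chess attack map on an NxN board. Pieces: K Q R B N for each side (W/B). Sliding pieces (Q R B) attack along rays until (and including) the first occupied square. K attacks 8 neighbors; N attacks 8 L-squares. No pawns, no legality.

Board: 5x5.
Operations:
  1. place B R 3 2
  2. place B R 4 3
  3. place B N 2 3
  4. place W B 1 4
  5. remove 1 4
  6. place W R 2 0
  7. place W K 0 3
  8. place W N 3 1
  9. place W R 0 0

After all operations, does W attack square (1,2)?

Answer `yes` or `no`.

Op 1: place BR@(3,2)
Op 2: place BR@(4,3)
Op 3: place BN@(2,3)
Op 4: place WB@(1,4)
Op 5: remove (1,4)
Op 6: place WR@(2,0)
Op 7: place WK@(0,3)
Op 8: place WN@(3,1)
Op 9: place WR@(0,0)
Per-piece attacks for W:
  WR@(0,0): attacks (0,1) (0,2) (0,3) (1,0) (2,0) [ray(0,1) blocked at (0,3); ray(1,0) blocked at (2,0)]
  WK@(0,3): attacks (0,4) (0,2) (1,3) (1,4) (1,2)
  WR@(2,0): attacks (2,1) (2,2) (2,3) (3,0) (4,0) (1,0) (0,0) [ray(0,1) blocked at (2,3); ray(-1,0) blocked at (0,0)]
  WN@(3,1): attacks (4,3) (2,3) (1,2) (1,0)
W attacks (1,2): yes

Answer: yes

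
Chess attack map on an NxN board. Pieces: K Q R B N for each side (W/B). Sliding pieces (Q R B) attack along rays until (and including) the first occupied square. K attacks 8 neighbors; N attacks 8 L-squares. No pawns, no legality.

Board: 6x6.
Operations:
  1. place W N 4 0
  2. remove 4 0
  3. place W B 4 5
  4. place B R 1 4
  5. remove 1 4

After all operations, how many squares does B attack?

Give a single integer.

Op 1: place WN@(4,0)
Op 2: remove (4,0)
Op 3: place WB@(4,5)
Op 4: place BR@(1,4)
Op 5: remove (1,4)
Per-piece attacks for B:
Union (0 distinct): (none)

Answer: 0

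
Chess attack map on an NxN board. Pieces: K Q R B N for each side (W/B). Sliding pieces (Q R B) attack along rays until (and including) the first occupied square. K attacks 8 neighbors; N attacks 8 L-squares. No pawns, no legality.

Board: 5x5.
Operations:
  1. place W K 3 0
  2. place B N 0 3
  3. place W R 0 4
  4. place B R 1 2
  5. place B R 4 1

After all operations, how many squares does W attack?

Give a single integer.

Op 1: place WK@(3,0)
Op 2: place BN@(0,3)
Op 3: place WR@(0,4)
Op 4: place BR@(1,2)
Op 5: place BR@(4,1)
Per-piece attacks for W:
  WR@(0,4): attacks (0,3) (1,4) (2,4) (3,4) (4,4) [ray(0,-1) blocked at (0,3)]
  WK@(3,0): attacks (3,1) (4,0) (2,0) (4,1) (2,1)
Union (10 distinct): (0,3) (1,4) (2,0) (2,1) (2,4) (3,1) (3,4) (4,0) (4,1) (4,4)

Answer: 10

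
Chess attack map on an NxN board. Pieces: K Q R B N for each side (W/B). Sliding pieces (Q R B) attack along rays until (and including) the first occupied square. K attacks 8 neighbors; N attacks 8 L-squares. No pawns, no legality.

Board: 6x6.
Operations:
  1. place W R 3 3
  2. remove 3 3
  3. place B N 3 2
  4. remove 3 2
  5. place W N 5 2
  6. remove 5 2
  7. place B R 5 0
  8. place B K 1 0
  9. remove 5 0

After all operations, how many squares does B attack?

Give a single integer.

Op 1: place WR@(3,3)
Op 2: remove (3,3)
Op 3: place BN@(3,2)
Op 4: remove (3,2)
Op 5: place WN@(5,2)
Op 6: remove (5,2)
Op 7: place BR@(5,0)
Op 8: place BK@(1,0)
Op 9: remove (5,0)
Per-piece attacks for B:
  BK@(1,0): attacks (1,1) (2,0) (0,0) (2,1) (0,1)
Union (5 distinct): (0,0) (0,1) (1,1) (2,0) (2,1)

Answer: 5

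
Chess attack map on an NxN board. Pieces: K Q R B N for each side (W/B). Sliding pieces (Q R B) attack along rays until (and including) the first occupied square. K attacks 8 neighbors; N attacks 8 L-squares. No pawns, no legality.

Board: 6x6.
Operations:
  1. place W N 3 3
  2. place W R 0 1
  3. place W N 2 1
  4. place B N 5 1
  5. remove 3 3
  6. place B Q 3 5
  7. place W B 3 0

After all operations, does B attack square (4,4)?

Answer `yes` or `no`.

Answer: yes

Derivation:
Op 1: place WN@(3,3)
Op 2: place WR@(0,1)
Op 3: place WN@(2,1)
Op 4: place BN@(5,1)
Op 5: remove (3,3)
Op 6: place BQ@(3,5)
Op 7: place WB@(3,0)
Per-piece attacks for B:
  BQ@(3,5): attacks (3,4) (3,3) (3,2) (3,1) (3,0) (4,5) (5,5) (2,5) (1,5) (0,5) (4,4) (5,3) (2,4) (1,3) (0,2) [ray(0,-1) blocked at (3,0)]
  BN@(5,1): attacks (4,3) (3,2) (3,0)
B attacks (4,4): yes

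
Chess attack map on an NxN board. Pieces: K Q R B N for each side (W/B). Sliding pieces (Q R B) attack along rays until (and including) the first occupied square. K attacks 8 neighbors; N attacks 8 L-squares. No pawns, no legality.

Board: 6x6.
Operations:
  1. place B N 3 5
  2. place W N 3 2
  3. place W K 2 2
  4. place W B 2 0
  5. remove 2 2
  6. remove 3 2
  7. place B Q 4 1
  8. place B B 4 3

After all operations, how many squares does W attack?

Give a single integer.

Answer: 5

Derivation:
Op 1: place BN@(3,5)
Op 2: place WN@(3,2)
Op 3: place WK@(2,2)
Op 4: place WB@(2,0)
Op 5: remove (2,2)
Op 6: remove (3,2)
Op 7: place BQ@(4,1)
Op 8: place BB@(4,3)
Per-piece attacks for W:
  WB@(2,0): attacks (3,1) (4,2) (5,3) (1,1) (0,2)
Union (5 distinct): (0,2) (1,1) (3,1) (4,2) (5,3)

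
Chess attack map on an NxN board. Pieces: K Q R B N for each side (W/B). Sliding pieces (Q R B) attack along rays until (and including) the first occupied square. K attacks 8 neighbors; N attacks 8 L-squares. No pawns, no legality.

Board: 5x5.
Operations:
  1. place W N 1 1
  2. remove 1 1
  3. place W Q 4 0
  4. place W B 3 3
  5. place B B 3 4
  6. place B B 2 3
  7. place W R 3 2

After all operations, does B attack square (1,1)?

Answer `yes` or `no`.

Answer: no

Derivation:
Op 1: place WN@(1,1)
Op 2: remove (1,1)
Op 3: place WQ@(4,0)
Op 4: place WB@(3,3)
Op 5: place BB@(3,4)
Op 6: place BB@(2,3)
Op 7: place WR@(3,2)
Per-piece attacks for B:
  BB@(2,3): attacks (3,4) (3,2) (1,4) (1,2) (0,1) [ray(1,1) blocked at (3,4); ray(1,-1) blocked at (3,2)]
  BB@(3,4): attacks (4,3) (2,3) [ray(-1,-1) blocked at (2,3)]
B attacks (1,1): no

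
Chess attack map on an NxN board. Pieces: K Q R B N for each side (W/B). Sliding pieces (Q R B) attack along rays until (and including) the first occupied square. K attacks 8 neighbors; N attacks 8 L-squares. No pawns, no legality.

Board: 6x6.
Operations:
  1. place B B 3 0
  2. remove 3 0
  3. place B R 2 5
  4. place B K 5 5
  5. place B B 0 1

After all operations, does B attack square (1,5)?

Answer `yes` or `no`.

Op 1: place BB@(3,0)
Op 2: remove (3,0)
Op 3: place BR@(2,5)
Op 4: place BK@(5,5)
Op 5: place BB@(0,1)
Per-piece attacks for B:
  BB@(0,1): attacks (1,2) (2,3) (3,4) (4,5) (1,0)
  BR@(2,5): attacks (2,4) (2,3) (2,2) (2,1) (2,0) (3,5) (4,5) (5,5) (1,5) (0,5) [ray(1,0) blocked at (5,5)]
  BK@(5,5): attacks (5,4) (4,5) (4,4)
B attacks (1,5): yes

Answer: yes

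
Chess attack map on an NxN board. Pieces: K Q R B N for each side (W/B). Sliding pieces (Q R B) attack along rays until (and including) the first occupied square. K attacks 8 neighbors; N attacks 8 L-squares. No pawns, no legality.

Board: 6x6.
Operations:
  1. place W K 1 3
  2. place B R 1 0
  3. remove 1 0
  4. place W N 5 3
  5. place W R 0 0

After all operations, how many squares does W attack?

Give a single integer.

Answer: 19

Derivation:
Op 1: place WK@(1,3)
Op 2: place BR@(1,0)
Op 3: remove (1,0)
Op 4: place WN@(5,3)
Op 5: place WR@(0,0)
Per-piece attacks for W:
  WR@(0,0): attacks (0,1) (0,2) (0,3) (0,4) (0,5) (1,0) (2,0) (3,0) (4,0) (5,0)
  WK@(1,3): attacks (1,4) (1,2) (2,3) (0,3) (2,4) (2,2) (0,4) (0,2)
  WN@(5,3): attacks (4,5) (3,4) (4,1) (3,2)
Union (19 distinct): (0,1) (0,2) (0,3) (0,4) (0,5) (1,0) (1,2) (1,4) (2,0) (2,2) (2,3) (2,4) (3,0) (3,2) (3,4) (4,0) (4,1) (4,5) (5,0)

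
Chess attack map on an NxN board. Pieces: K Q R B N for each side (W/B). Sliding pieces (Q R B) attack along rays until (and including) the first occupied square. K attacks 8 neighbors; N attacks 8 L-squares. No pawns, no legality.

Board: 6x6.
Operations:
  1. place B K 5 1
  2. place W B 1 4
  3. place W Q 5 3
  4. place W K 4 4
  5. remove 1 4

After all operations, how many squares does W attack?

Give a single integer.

Op 1: place BK@(5,1)
Op 2: place WB@(1,4)
Op 3: place WQ@(5,3)
Op 4: place WK@(4,4)
Op 5: remove (1,4)
Per-piece attacks for W:
  WK@(4,4): attacks (4,5) (4,3) (5,4) (3,4) (5,5) (5,3) (3,5) (3,3)
  WQ@(5,3): attacks (5,4) (5,5) (5,2) (5,1) (4,3) (3,3) (2,3) (1,3) (0,3) (4,4) (4,2) (3,1) (2,0) [ray(0,-1) blocked at (5,1); ray(-1,1) blocked at (4,4)]
Union (17 distinct): (0,3) (1,3) (2,0) (2,3) (3,1) (3,3) (3,4) (3,5) (4,2) (4,3) (4,4) (4,5) (5,1) (5,2) (5,3) (5,4) (5,5)

Answer: 17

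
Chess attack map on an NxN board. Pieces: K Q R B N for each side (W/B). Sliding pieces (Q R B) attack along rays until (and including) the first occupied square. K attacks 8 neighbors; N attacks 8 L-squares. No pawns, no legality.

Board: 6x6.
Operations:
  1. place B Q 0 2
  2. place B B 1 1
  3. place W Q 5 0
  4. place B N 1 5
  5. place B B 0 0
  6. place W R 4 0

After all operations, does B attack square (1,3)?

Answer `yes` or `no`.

Op 1: place BQ@(0,2)
Op 2: place BB@(1,1)
Op 3: place WQ@(5,0)
Op 4: place BN@(1,5)
Op 5: place BB@(0,0)
Op 6: place WR@(4,0)
Per-piece attacks for B:
  BB@(0,0): attacks (1,1) [ray(1,1) blocked at (1,1)]
  BQ@(0,2): attacks (0,3) (0,4) (0,5) (0,1) (0,0) (1,2) (2,2) (3,2) (4,2) (5,2) (1,3) (2,4) (3,5) (1,1) [ray(0,-1) blocked at (0,0); ray(1,-1) blocked at (1,1)]
  BB@(1,1): attacks (2,2) (3,3) (4,4) (5,5) (2,0) (0,2) (0,0) [ray(-1,1) blocked at (0,2); ray(-1,-1) blocked at (0,0)]
  BN@(1,5): attacks (2,3) (3,4) (0,3)
B attacks (1,3): yes

Answer: yes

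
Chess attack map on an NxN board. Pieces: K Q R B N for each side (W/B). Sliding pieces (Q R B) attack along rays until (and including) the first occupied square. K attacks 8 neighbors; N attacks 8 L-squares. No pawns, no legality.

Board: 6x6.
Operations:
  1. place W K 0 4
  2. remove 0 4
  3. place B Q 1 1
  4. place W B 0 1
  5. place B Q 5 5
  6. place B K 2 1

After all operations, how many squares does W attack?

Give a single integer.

Answer: 5

Derivation:
Op 1: place WK@(0,4)
Op 2: remove (0,4)
Op 3: place BQ@(1,1)
Op 4: place WB@(0,1)
Op 5: place BQ@(5,5)
Op 6: place BK@(2,1)
Per-piece attacks for W:
  WB@(0,1): attacks (1,2) (2,3) (3,4) (4,5) (1,0)
Union (5 distinct): (1,0) (1,2) (2,3) (3,4) (4,5)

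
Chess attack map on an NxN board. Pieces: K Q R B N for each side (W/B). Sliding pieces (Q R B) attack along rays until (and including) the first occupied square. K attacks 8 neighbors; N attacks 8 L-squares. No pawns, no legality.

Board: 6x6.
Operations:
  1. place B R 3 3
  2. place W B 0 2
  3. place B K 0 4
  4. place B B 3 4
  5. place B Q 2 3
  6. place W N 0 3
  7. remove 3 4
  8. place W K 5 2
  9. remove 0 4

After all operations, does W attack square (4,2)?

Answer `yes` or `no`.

Answer: yes

Derivation:
Op 1: place BR@(3,3)
Op 2: place WB@(0,2)
Op 3: place BK@(0,4)
Op 4: place BB@(3,4)
Op 5: place BQ@(2,3)
Op 6: place WN@(0,3)
Op 7: remove (3,4)
Op 8: place WK@(5,2)
Op 9: remove (0,4)
Per-piece attacks for W:
  WB@(0,2): attacks (1,3) (2,4) (3,5) (1,1) (2,0)
  WN@(0,3): attacks (1,5) (2,4) (1,1) (2,2)
  WK@(5,2): attacks (5,3) (5,1) (4,2) (4,3) (4,1)
W attacks (4,2): yes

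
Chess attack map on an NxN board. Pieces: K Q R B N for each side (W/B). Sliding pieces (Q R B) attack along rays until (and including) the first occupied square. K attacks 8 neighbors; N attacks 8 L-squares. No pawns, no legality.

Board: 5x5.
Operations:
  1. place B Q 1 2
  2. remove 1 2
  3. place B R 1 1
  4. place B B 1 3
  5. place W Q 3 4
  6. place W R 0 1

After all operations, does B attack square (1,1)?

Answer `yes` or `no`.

Answer: no

Derivation:
Op 1: place BQ@(1,2)
Op 2: remove (1,2)
Op 3: place BR@(1,1)
Op 4: place BB@(1,3)
Op 5: place WQ@(3,4)
Op 6: place WR@(0,1)
Per-piece attacks for B:
  BR@(1,1): attacks (1,2) (1,3) (1,0) (2,1) (3,1) (4,1) (0,1) [ray(0,1) blocked at (1,3); ray(-1,0) blocked at (0,1)]
  BB@(1,3): attacks (2,4) (2,2) (3,1) (4,0) (0,4) (0,2)
B attacks (1,1): no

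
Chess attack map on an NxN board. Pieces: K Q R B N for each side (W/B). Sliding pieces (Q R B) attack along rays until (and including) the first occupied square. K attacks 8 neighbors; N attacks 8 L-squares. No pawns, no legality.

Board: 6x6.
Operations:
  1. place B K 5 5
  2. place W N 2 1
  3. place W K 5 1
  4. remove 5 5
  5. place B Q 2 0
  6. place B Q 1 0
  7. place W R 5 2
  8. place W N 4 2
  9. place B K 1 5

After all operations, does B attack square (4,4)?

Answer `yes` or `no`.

Op 1: place BK@(5,5)
Op 2: place WN@(2,1)
Op 3: place WK@(5,1)
Op 4: remove (5,5)
Op 5: place BQ@(2,0)
Op 6: place BQ@(1,0)
Op 7: place WR@(5,2)
Op 8: place WN@(4,2)
Op 9: place BK@(1,5)
Per-piece attacks for B:
  BQ@(1,0): attacks (1,1) (1,2) (1,3) (1,4) (1,5) (2,0) (0,0) (2,1) (0,1) [ray(0,1) blocked at (1,5); ray(1,0) blocked at (2,0); ray(1,1) blocked at (2,1)]
  BK@(1,5): attacks (1,4) (2,5) (0,5) (2,4) (0,4)
  BQ@(2,0): attacks (2,1) (3,0) (4,0) (5,0) (1,0) (3,1) (4,2) (1,1) (0,2) [ray(0,1) blocked at (2,1); ray(-1,0) blocked at (1,0); ray(1,1) blocked at (4,2)]
B attacks (4,4): no

Answer: no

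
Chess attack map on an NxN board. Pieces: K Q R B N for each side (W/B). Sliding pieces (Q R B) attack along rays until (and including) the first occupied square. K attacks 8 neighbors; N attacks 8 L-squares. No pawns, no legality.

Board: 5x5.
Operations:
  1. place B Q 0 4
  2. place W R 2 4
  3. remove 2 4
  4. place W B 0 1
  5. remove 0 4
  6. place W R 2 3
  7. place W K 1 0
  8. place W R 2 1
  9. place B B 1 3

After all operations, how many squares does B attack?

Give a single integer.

Answer: 6

Derivation:
Op 1: place BQ@(0,4)
Op 2: place WR@(2,4)
Op 3: remove (2,4)
Op 4: place WB@(0,1)
Op 5: remove (0,4)
Op 6: place WR@(2,3)
Op 7: place WK@(1,0)
Op 8: place WR@(2,1)
Op 9: place BB@(1,3)
Per-piece attacks for B:
  BB@(1,3): attacks (2,4) (2,2) (3,1) (4,0) (0,4) (0,2)
Union (6 distinct): (0,2) (0,4) (2,2) (2,4) (3,1) (4,0)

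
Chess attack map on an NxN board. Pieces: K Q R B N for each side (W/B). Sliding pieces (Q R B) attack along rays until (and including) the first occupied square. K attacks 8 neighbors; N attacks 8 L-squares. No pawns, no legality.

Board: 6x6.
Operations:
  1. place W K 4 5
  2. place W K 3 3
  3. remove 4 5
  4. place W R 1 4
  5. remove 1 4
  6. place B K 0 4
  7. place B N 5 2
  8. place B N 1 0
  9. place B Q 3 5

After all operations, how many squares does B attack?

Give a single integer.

Answer: 17

Derivation:
Op 1: place WK@(4,5)
Op 2: place WK@(3,3)
Op 3: remove (4,5)
Op 4: place WR@(1,4)
Op 5: remove (1,4)
Op 6: place BK@(0,4)
Op 7: place BN@(5,2)
Op 8: place BN@(1,0)
Op 9: place BQ@(3,5)
Per-piece attacks for B:
  BK@(0,4): attacks (0,5) (0,3) (1,4) (1,5) (1,3)
  BN@(1,0): attacks (2,2) (3,1) (0,2)
  BQ@(3,5): attacks (3,4) (3,3) (4,5) (5,5) (2,5) (1,5) (0,5) (4,4) (5,3) (2,4) (1,3) (0,2) [ray(0,-1) blocked at (3,3)]
  BN@(5,2): attacks (4,4) (3,3) (4,0) (3,1)
Union (17 distinct): (0,2) (0,3) (0,5) (1,3) (1,4) (1,5) (2,2) (2,4) (2,5) (3,1) (3,3) (3,4) (4,0) (4,4) (4,5) (5,3) (5,5)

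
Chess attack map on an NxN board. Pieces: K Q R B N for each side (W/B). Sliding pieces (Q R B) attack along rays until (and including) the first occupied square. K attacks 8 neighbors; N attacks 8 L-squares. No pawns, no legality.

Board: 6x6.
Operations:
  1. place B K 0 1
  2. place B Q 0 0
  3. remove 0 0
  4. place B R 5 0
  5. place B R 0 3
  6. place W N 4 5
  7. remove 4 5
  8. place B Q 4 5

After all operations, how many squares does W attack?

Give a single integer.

Answer: 0

Derivation:
Op 1: place BK@(0,1)
Op 2: place BQ@(0,0)
Op 3: remove (0,0)
Op 4: place BR@(5,0)
Op 5: place BR@(0,3)
Op 6: place WN@(4,5)
Op 7: remove (4,5)
Op 8: place BQ@(4,5)
Per-piece attacks for W:
Union (0 distinct): (none)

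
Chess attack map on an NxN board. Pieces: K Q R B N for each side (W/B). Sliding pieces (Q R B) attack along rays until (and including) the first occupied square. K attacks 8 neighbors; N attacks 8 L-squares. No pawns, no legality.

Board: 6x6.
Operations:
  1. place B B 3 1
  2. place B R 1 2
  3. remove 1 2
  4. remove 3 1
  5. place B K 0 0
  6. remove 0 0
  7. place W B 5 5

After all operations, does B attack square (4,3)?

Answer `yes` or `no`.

Answer: no

Derivation:
Op 1: place BB@(3,1)
Op 2: place BR@(1,2)
Op 3: remove (1,2)
Op 4: remove (3,1)
Op 5: place BK@(0,0)
Op 6: remove (0,0)
Op 7: place WB@(5,5)
Per-piece attacks for B:
B attacks (4,3): no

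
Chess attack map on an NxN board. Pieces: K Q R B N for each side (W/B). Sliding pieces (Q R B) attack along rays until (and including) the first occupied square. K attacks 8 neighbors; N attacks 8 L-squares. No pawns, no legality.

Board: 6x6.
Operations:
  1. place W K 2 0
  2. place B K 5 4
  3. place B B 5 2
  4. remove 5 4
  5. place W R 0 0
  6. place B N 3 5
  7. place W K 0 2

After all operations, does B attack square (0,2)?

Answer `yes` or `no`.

Answer: no

Derivation:
Op 1: place WK@(2,0)
Op 2: place BK@(5,4)
Op 3: place BB@(5,2)
Op 4: remove (5,4)
Op 5: place WR@(0,0)
Op 6: place BN@(3,5)
Op 7: place WK@(0,2)
Per-piece attacks for B:
  BN@(3,5): attacks (4,3) (5,4) (2,3) (1,4)
  BB@(5,2): attacks (4,3) (3,4) (2,5) (4,1) (3,0)
B attacks (0,2): no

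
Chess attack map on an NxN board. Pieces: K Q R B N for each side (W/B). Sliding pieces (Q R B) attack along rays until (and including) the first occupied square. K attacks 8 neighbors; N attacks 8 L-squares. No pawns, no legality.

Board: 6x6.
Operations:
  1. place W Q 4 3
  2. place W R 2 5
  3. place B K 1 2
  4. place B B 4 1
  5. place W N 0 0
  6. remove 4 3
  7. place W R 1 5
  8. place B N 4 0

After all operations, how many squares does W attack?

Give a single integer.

Op 1: place WQ@(4,3)
Op 2: place WR@(2,5)
Op 3: place BK@(1,2)
Op 4: place BB@(4,1)
Op 5: place WN@(0,0)
Op 6: remove (4,3)
Op 7: place WR@(1,5)
Op 8: place BN@(4,0)
Per-piece attacks for W:
  WN@(0,0): attacks (1,2) (2,1)
  WR@(1,5): attacks (1,4) (1,3) (1,2) (2,5) (0,5) [ray(0,-1) blocked at (1,2); ray(1,0) blocked at (2,5)]
  WR@(2,5): attacks (2,4) (2,3) (2,2) (2,1) (2,0) (3,5) (4,5) (5,5) (1,5) [ray(-1,0) blocked at (1,5)]
Union (14 distinct): (0,5) (1,2) (1,3) (1,4) (1,5) (2,0) (2,1) (2,2) (2,3) (2,4) (2,5) (3,5) (4,5) (5,5)

Answer: 14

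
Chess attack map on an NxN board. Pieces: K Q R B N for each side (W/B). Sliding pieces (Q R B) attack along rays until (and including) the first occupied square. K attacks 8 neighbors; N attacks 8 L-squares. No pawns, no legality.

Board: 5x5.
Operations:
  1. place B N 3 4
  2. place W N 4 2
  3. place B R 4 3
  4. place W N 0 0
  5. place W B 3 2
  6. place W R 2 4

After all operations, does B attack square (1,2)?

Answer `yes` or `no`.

Op 1: place BN@(3,4)
Op 2: place WN@(4,2)
Op 3: place BR@(4,3)
Op 4: place WN@(0,0)
Op 5: place WB@(3,2)
Op 6: place WR@(2,4)
Per-piece attacks for B:
  BN@(3,4): attacks (4,2) (2,2) (1,3)
  BR@(4,3): attacks (4,4) (4,2) (3,3) (2,3) (1,3) (0,3) [ray(0,-1) blocked at (4,2)]
B attacks (1,2): no

Answer: no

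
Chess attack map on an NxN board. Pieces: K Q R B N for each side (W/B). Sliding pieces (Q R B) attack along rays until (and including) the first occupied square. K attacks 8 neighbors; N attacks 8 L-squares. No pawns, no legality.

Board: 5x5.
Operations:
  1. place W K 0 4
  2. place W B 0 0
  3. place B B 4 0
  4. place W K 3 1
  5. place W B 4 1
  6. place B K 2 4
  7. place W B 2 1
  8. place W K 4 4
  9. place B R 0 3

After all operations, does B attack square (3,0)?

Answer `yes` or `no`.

Op 1: place WK@(0,4)
Op 2: place WB@(0,0)
Op 3: place BB@(4,0)
Op 4: place WK@(3,1)
Op 5: place WB@(4,1)
Op 6: place BK@(2,4)
Op 7: place WB@(2,1)
Op 8: place WK@(4,4)
Op 9: place BR@(0,3)
Per-piece attacks for B:
  BR@(0,3): attacks (0,4) (0,2) (0,1) (0,0) (1,3) (2,3) (3,3) (4,3) [ray(0,1) blocked at (0,4); ray(0,-1) blocked at (0,0)]
  BK@(2,4): attacks (2,3) (3,4) (1,4) (3,3) (1,3)
  BB@(4,0): attacks (3,1) [ray(-1,1) blocked at (3,1)]
B attacks (3,0): no

Answer: no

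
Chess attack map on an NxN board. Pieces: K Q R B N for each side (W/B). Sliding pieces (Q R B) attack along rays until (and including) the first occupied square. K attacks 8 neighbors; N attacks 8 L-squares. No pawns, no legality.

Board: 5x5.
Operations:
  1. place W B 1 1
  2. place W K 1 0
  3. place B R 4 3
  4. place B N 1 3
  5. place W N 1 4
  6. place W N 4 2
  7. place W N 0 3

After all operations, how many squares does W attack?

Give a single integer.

Answer: 13

Derivation:
Op 1: place WB@(1,1)
Op 2: place WK@(1,0)
Op 3: place BR@(4,3)
Op 4: place BN@(1,3)
Op 5: place WN@(1,4)
Op 6: place WN@(4,2)
Op 7: place WN@(0,3)
Per-piece attacks for W:
  WN@(0,3): attacks (2,4) (1,1) (2,2)
  WK@(1,0): attacks (1,1) (2,0) (0,0) (2,1) (0,1)
  WB@(1,1): attacks (2,2) (3,3) (4,4) (2,0) (0,2) (0,0)
  WN@(1,4): attacks (2,2) (3,3) (0,2)
  WN@(4,2): attacks (3,4) (2,3) (3,0) (2,1)
Union (13 distinct): (0,0) (0,1) (0,2) (1,1) (2,0) (2,1) (2,2) (2,3) (2,4) (3,0) (3,3) (3,4) (4,4)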